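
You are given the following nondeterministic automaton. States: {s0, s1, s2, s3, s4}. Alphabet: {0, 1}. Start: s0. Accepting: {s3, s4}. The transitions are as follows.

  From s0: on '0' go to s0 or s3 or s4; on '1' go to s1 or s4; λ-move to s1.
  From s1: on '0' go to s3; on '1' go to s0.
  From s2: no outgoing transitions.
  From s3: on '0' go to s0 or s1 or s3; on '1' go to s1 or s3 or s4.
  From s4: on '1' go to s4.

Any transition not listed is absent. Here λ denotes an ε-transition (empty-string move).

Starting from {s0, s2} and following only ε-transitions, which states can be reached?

{s0, s1, s2}

Begin with {s0, s2}.
ε-move s0 → s1; add s1.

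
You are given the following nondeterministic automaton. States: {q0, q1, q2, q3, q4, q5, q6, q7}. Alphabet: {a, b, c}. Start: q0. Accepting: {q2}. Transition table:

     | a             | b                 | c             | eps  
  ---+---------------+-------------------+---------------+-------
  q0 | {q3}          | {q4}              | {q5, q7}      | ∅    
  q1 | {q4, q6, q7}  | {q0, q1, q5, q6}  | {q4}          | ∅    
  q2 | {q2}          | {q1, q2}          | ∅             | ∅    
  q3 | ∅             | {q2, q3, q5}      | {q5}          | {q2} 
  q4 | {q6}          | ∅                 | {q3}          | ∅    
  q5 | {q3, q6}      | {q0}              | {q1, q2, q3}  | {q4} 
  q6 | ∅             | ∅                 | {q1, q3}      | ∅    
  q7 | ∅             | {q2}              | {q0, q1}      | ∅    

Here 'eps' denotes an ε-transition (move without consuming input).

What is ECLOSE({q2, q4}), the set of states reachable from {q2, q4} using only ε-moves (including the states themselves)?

{q2, q4}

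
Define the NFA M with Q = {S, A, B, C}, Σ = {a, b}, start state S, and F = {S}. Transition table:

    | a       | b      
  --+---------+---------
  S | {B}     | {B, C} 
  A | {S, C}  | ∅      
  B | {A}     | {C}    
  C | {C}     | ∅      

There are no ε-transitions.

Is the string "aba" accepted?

No

Start in {S}.
Read 'a': S→{B}; now {B}.
Read 'b': B→{C}; now {C}.
Read 'a': C→{C}; now {C}.
The final set {C} contains no accepting state.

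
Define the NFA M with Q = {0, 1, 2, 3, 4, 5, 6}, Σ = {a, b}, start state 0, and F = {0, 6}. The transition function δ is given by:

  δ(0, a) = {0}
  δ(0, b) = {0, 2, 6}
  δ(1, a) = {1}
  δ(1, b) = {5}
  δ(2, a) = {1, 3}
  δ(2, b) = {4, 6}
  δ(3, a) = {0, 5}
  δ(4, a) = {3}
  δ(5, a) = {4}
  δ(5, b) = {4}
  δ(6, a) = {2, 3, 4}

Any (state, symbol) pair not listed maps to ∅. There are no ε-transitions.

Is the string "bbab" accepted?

Yes

Start in {0}.
Read 'b': 0→{0, 2, 6}; now {0, 2, 6}.
Read 'b': 0→{0, 2, 6}, 2→{4, 6}, 6→∅; now {0, 2, 4, 6}.
Read 'a': 0→{0}, 2→{1, 3}, 4→{3}, 6→{2, 3, 4}; now {0, 1, 2, 3, 4}.
Read 'b': 0→{0, 2, 6}, 1→{5}, 2→{4, 6}, 3→∅, 4→∅; now {0, 2, 4, 5, 6}.
The final set {0, 2, 4, 5, 6} contains the accepting states 0, 6.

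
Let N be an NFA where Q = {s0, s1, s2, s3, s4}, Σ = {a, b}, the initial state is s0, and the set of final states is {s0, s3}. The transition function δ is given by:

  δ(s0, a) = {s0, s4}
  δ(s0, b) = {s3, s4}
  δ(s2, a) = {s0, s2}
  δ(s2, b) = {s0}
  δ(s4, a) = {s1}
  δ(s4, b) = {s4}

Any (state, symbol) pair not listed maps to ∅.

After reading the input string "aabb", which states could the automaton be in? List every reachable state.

{s4}

Start in {s0}.
Read 'a': s0→{s0, s4}; now {s0, s4}.
Read 'a': s0→{s0, s4}, s4→{s1}; now {s0, s1, s4}.
Read 'b': s0→{s3, s4}, s1→∅, s4→{s4}; now {s3, s4}.
Read 'b': s3→∅, s4→{s4}; now {s4}.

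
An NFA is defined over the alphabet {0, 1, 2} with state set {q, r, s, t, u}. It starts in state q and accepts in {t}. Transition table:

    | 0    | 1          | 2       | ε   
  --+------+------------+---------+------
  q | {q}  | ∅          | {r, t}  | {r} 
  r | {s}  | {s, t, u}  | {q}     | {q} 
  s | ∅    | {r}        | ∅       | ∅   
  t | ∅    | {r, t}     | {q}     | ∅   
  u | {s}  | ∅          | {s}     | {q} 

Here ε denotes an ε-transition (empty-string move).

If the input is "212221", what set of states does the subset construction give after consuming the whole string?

{q, r, s, t, u}

Start: ε-closure({q}) = {q, r}.
Read '2': q→{r, t}, r→{q}; now {q, r, t}.
Read '1': q→∅, r→{s, t, u}, t→{r, t}; union {r, s, t, u}; ε-closure = {q, r, s, t, u}.
Read '2': q→{r, t}, r→{q}, s→∅, t→{q}, u→{s}; now {q, r, s, t}.
Read '2': q→{r, t}, r→{q}, s→∅, t→{q}; now {q, r, t}.
Read '2': q→{r, t}, r→{q}, t→{q}; now {q, r, t}.
Read '1': q→∅, r→{s, t, u}, t→{r, t}; union {r, s, t, u}; ε-closure = {q, r, s, t, u}.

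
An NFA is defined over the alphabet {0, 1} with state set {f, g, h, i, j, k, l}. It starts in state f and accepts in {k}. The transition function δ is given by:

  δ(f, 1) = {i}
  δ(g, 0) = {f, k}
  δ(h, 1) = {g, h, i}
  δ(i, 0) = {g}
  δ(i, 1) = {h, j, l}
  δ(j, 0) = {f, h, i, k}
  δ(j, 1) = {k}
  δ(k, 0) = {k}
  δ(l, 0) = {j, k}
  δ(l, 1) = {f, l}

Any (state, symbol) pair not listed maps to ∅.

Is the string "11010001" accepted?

No

Start in {f}.
Read '1': f→{i}; now {i}.
Read '1': i→{h, j, l}; now {h, j, l}.
Read '0': h→∅, j→{f, h, i, k}, l→{j, k}; now {f, h, i, j, k}.
Read '1': f→{i}, h→{g, h, i}, i→{h, j, l}, j→{k}, k→∅; now {g, h, i, j, k, l}.
Read '0': g→{f, k}, h→∅, i→{g}, j→{f, h, i, k}, k→{k}, l→{j, k}; now {f, g, h, i, j, k}.
Read '0': f→∅, g→{f, k}, h→∅, i→{g}, j→{f, h, i, k}, k→{k}; now {f, g, h, i, k}.
Read '0': f→∅, g→{f, k}, h→∅, i→{g}, k→{k}; now {f, g, k}.
Read '1': f→{i}, g→∅, k→∅; now {i}.
The final set {i} contains no accepting state.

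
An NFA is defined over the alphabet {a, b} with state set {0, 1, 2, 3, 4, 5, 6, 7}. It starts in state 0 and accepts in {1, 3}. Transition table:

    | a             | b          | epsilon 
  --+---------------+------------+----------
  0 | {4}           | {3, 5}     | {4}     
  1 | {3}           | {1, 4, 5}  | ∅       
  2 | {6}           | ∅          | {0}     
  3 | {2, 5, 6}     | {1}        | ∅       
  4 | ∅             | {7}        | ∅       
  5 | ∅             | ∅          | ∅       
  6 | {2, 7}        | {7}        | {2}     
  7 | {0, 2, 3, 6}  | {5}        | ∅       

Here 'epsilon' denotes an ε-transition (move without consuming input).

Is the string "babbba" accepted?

Start: ε-closure({0}) = {0, 4}.
Read 'b': {0, 4} → {3, 5, 7}.
Read 'a': {3, 5, 7} → {0, 2, 3, 4, 5, 6}.
Read 'b': {0, 2, 3, 4, 5, 6} → {1, 3, 5, 7}.
Read 'b': {1, 3, 5, 7} → {1, 4, 5}.
Read 'b': {1, 4, 5} → {1, 4, 5, 7}.
Read 'a': {1, 4, 5, 7} → {0, 2, 3, 4, 6}.
The final set {0, 2, 3, 4, 6} contains the accepting state 3.

Yes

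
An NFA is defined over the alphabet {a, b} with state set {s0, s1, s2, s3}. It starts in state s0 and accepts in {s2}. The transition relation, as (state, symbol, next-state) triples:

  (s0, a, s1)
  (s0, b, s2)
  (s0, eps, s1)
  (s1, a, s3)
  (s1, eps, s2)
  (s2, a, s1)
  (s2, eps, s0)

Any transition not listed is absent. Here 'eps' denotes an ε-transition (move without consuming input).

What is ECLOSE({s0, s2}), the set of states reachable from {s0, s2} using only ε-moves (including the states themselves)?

{s0, s1, s2}

Begin with {s0, s2}.
ε-move s0 → s1; add s1.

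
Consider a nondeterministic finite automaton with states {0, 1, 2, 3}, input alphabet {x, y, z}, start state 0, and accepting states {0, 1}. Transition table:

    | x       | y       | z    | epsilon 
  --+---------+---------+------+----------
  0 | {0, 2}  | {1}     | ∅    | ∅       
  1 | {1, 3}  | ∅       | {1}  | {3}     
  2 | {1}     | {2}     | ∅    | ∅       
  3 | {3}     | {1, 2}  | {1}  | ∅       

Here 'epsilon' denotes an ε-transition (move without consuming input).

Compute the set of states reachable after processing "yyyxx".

{1, 3}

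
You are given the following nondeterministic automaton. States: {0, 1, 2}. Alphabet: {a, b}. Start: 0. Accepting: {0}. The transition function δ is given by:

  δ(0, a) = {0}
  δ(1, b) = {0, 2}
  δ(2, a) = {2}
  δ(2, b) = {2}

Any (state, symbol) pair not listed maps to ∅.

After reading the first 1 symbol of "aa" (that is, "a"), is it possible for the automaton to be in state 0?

Start in {0}.
Read 'a': 0→{0}; now {0}.
State 0 is in {0}.

Yes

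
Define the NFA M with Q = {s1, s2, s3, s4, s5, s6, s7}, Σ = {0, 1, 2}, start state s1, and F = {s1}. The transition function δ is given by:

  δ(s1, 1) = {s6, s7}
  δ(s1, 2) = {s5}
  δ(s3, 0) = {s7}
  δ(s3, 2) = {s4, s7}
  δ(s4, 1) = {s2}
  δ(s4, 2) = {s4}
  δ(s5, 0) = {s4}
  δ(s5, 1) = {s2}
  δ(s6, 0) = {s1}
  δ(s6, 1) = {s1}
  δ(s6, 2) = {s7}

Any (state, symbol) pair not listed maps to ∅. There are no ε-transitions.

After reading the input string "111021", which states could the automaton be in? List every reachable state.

{s2}

Start in {s1}.
Read '1': {s1} → {s6, s7}.
Read '1': {s6, s7} → {s1}.
Read '1': {s1} → {s6, s7}.
Read '0': {s6, s7} → {s1}.
Read '2': {s1} → {s5}.
Read '1': {s5} → {s2}.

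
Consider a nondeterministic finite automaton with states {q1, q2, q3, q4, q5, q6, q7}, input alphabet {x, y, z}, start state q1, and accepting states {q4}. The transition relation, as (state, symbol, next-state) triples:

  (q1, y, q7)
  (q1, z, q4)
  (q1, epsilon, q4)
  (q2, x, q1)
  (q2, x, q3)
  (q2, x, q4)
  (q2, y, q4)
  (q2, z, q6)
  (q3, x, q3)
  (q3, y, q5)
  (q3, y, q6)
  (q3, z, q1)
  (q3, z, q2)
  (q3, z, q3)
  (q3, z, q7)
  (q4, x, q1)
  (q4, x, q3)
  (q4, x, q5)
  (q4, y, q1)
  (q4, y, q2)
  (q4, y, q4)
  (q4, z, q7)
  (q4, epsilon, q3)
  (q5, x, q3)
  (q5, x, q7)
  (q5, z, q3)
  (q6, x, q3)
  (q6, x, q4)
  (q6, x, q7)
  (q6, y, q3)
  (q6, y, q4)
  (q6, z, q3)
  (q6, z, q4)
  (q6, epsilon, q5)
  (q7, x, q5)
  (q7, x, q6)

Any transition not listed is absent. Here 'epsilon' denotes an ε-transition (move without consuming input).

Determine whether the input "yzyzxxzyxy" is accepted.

Yes

Start: ε-closure({q1}) = {q1, q3, q4}.
Read 'y': {q1, q3, q4} → {q1, q2, q3, q4, q5, q6, q7}.
Read 'z': {q1, q2, q3, q4, q5, q6, q7} → {q1, q2, q3, q4, q5, q6, q7}.
Read 'y': {q1, q2, q3, q4, q5, q6, q7} → {q1, q2, q3, q4, q5, q6, q7}.
Read 'z': {q1, q2, q3, q4, q5, q6, q7} → {q1, q2, q3, q4, q5, q6, q7}.
Read 'x': {q1, q2, q3, q4, q5, q6, q7} → {q1, q3, q4, q5, q6, q7}.
Read 'x': {q1, q3, q4, q5, q6, q7} → {q1, q3, q4, q5, q6, q7}.
Read 'z': {q1, q3, q4, q5, q6, q7} → {q1, q2, q3, q4, q7}.
Read 'y': {q1, q2, q3, q4, q7} → {q1, q2, q3, q4, q5, q6, q7}.
Read 'x': {q1, q2, q3, q4, q5, q6, q7} → {q1, q3, q4, q5, q6, q7}.
Read 'y': {q1, q3, q4, q5, q6, q7} → {q1, q2, q3, q4, q5, q6, q7}.
The final set {q1, q2, q3, q4, q5, q6, q7} contains the accepting state q4.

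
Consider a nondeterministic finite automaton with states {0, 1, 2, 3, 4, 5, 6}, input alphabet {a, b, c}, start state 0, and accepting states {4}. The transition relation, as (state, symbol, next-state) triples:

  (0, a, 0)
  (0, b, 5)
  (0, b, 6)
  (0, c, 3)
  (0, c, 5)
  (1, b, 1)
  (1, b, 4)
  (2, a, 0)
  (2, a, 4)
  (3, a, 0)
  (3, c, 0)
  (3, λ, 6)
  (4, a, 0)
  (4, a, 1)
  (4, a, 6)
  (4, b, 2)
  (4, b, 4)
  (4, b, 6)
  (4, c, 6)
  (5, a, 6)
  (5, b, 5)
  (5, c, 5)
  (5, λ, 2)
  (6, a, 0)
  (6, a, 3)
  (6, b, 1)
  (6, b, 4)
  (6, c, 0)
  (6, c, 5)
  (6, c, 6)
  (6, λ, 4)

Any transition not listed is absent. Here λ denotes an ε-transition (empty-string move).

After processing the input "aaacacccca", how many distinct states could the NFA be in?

Start in {0}.
Read 'a': 0→{0}; now {0}.
Read 'a': 0→{0}; now {0}.
Read 'a': 0→{0}; now {0}.
Read 'c': 0→{3, 5}; union {3, 5}; ε-closure = {2, 3, 4, 5, 6}.
Read 'a': 2→{0, 4}, 3→{0}, 4→{0, 1, 6}, 5→{6}, 6→{0, 3}; now {0, 1, 3, 4, 6}.
Read 'c': 0→{3, 5}, 1→∅, 3→{0}, 4→{6}, 6→{0, 5, 6}; union {0, 3, 5, 6}; ε-closure = {0, 2, 3, 4, 5, 6}.
Read 'c': 0→{3, 5}, 2→∅, 3→{0}, 4→{6}, 5→{5}, 6→{0, 5, 6}; union {0, 3, 5, 6}; ε-closure = {0, 2, 3, 4, 5, 6}.
Read 'c': 0→{3, 5}, 2→∅, 3→{0}, 4→{6}, 5→{5}, 6→{0, 5, 6}; union {0, 3, 5, 6}; ε-closure = {0, 2, 3, 4, 5, 6}.
Read 'c': 0→{3, 5}, 2→∅, 3→{0}, 4→{6}, 5→{5}, 6→{0, 5, 6}; union {0, 3, 5, 6}; ε-closure = {0, 2, 3, 4, 5, 6}.
Read 'a': 0→{0}, 2→{0, 4}, 3→{0}, 4→{0, 1, 6}, 5→{6}, 6→{0, 3}; now {0, 1, 3, 4, 6}.
That set has 5 states.

5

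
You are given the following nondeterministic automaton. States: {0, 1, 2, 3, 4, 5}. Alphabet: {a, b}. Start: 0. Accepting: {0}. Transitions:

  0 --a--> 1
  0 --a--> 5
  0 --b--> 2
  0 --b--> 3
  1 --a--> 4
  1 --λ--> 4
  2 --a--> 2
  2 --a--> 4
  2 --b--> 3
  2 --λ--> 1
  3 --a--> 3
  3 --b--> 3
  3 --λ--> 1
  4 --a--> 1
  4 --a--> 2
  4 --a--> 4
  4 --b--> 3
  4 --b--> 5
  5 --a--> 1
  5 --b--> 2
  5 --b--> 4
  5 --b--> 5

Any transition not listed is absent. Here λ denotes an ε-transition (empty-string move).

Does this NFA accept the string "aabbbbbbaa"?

No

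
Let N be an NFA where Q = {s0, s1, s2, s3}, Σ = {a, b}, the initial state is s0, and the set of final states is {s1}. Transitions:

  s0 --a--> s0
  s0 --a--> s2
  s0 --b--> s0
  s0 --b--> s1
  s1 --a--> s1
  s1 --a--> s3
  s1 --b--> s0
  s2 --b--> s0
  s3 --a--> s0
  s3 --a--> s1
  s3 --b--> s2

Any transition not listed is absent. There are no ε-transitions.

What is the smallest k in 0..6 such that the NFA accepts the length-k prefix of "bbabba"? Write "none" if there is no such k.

Start in {s0}.
Read 'b': {s0} → {s0, s1}.
None of the earlier sets intersect F, but {s0, s1} does.

1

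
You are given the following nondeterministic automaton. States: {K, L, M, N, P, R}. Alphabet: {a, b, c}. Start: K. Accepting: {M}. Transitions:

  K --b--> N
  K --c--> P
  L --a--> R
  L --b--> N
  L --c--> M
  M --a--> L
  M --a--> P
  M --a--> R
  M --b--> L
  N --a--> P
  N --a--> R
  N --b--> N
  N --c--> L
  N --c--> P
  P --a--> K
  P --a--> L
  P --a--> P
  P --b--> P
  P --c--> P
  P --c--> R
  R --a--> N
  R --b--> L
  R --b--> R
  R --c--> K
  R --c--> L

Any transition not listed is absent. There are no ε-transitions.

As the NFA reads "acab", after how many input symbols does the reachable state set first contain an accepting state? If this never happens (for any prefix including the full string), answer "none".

none

Start in {K}.
Read 'a': K→∅; now ∅.
The set is empty and remains empty for the remaining 3 symbols.
No reachable set along the way intersects F.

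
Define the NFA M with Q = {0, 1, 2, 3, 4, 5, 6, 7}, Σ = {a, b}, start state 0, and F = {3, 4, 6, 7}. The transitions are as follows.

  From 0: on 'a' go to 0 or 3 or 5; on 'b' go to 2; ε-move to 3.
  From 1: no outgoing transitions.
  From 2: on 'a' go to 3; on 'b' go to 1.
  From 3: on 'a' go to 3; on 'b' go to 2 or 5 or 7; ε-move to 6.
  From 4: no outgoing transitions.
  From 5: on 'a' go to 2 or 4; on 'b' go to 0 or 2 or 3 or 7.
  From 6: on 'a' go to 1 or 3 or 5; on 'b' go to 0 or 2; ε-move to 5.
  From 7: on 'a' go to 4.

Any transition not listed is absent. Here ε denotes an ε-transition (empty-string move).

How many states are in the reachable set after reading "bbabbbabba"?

7

Start: ε-closure({0}) = {0, 3, 5, 6}.
Read 'b': {0, 3, 5, 6} → {0, 2, 3, 5, 6, 7}.
Read 'b': {0, 2, 3, 5, 6, 7} → {0, 1, 2, 3, 5, 6, 7}.
Read 'a': {0, 1, 2, 3, 5, 6, 7} → {0, 1, 2, 3, 4, 5, 6}.
Read 'b': {0, 1, 2, 3, 4, 5, 6} → {0, 1, 2, 3, 5, 6, 7}.
Read 'b': {0, 1, 2, 3, 5, 6, 7} → {0, 1, 2, 3, 5, 6, 7}.
Read 'b': {0, 1, 2, 3, 5, 6, 7} → {0, 1, 2, 3, 5, 6, 7}.
Read 'a': {0, 1, 2, 3, 5, 6, 7} → {0, 1, 2, 3, 4, 5, 6}.
Read 'b': {0, 1, 2, 3, 4, 5, 6} → {0, 1, 2, 3, 5, 6, 7}.
Read 'b': {0, 1, 2, 3, 5, 6, 7} → {0, 1, 2, 3, 5, 6, 7}.
Read 'a': {0, 1, 2, 3, 5, 6, 7} → {0, 1, 2, 3, 4, 5, 6}.
That set has 7 states.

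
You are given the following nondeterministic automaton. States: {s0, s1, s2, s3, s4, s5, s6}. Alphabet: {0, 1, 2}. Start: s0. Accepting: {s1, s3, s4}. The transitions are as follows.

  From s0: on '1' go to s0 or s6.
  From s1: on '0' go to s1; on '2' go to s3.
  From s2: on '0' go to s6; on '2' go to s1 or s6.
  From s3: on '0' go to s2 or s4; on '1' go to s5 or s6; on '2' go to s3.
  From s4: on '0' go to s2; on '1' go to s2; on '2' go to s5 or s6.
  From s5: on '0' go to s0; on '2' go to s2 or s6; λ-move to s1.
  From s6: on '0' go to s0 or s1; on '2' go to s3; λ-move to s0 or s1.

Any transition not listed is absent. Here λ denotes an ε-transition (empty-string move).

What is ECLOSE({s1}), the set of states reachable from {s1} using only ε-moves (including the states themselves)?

Begin with {s1}.
No ε-moves leave this set, so the closure equals the set itself.

{s1}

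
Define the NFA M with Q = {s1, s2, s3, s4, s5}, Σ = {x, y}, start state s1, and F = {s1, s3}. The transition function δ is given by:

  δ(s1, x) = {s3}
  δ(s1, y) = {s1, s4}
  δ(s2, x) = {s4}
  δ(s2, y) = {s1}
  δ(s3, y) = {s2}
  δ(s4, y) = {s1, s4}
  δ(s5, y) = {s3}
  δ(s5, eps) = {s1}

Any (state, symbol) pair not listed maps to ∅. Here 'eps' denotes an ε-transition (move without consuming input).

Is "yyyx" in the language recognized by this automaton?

Start in {s1}.
Read 'y': {s1} → {s1, s4}.
Read 'y': {s1, s4} → {s1, s4}.
Read 'y': {s1, s4} → {s1, s4}.
Read 'x': {s1, s4} → {s3}.
The final set {s3} contains the accepting state s3.

Yes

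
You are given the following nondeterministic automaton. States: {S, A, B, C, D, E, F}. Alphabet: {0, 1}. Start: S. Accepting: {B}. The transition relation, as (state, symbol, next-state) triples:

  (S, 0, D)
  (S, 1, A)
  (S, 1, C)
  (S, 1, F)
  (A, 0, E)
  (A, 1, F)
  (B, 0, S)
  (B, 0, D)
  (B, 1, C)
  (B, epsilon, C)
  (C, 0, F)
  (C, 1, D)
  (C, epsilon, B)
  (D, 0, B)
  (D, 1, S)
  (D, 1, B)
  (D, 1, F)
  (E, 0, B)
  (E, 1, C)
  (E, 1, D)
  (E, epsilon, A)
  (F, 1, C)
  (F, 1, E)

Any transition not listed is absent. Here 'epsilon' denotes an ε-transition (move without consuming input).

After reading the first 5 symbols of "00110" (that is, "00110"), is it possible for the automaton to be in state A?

Start in {S}.
Read '0': {S} → {D}.
Read '0': {D} → {B, C}.
Read '1': {B, C} → {B, C, D}.
Read '1': {B, C, D} → {S, B, C, D, F}.
Read '0': {S, B, C, D, F} → {S, B, C, D, F}.
State A is not in {S, B, C, D, F}.

No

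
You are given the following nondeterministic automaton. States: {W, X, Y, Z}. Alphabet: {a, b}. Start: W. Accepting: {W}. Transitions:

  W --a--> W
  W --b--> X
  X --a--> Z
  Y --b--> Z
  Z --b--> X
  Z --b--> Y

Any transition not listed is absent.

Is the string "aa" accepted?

Yes

Start in {W}.
Read 'a': W→{W}; now {W}.
Read 'a': W→{W}; now {W}.
The final set {W} contains the accepting state W.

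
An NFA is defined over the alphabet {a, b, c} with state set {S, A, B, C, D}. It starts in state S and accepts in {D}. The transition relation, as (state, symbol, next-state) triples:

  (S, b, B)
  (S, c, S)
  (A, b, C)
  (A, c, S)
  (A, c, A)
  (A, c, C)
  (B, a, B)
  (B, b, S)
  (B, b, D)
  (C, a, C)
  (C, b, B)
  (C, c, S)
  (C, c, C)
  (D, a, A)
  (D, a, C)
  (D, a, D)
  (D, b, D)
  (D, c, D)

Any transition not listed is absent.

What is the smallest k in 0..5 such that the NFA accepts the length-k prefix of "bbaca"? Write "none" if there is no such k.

Start in {S}.
Read 'b': {S} → {B}.
Read 'b': {B} → {S, D}.
None of the earlier sets intersect F, but {S, D} does.

2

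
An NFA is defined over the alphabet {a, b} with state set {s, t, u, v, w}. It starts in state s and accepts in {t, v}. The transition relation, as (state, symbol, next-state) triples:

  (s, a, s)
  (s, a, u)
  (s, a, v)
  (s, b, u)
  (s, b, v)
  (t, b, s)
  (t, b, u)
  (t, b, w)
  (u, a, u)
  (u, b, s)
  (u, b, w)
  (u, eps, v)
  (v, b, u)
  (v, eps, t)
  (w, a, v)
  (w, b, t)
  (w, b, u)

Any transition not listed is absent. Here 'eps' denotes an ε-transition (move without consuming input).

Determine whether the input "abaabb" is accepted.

Yes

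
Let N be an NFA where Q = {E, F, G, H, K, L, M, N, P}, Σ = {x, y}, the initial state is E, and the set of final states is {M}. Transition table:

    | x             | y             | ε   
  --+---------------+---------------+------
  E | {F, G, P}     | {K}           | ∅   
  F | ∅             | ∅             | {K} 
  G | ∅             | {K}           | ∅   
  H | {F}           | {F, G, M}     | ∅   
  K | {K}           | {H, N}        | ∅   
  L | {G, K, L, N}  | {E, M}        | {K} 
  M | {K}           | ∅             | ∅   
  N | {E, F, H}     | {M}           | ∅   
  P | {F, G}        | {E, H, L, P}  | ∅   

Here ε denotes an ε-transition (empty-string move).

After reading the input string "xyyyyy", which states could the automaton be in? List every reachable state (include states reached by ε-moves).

{E, F, G, H, K, L, M, N, P}

Start in {E}.
Read 'x': E→{F, G, P}; union {F, G, P}; ε-closure = {F, G, K, P}.
Read 'y': F→∅, G→{K}, K→{H, N}, P→{E, H, L, P}; now {E, H, K, L, N, P}.
Read 'y': E→{K}, H→{F, G, M}, K→{H, N}, L→{E, M}, N→{M}, P→{E, H, L, P}; now {E, F, G, H, K, L, M, N, P}.
Read 'y': E→{K}, F→∅, G→{K}, H→{F, G, M}, K→{H, N}, L→{E, M}, M→∅, N→{M}, P→{E, H, L, P}; now {E, F, G, H, K, L, M, N, P}.
Read 'y': E→{K}, F→∅, G→{K}, H→{F, G, M}, K→{H, N}, L→{E, M}, M→∅, N→{M}, P→{E, H, L, P}; now {E, F, G, H, K, L, M, N, P}.
Read 'y': E→{K}, F→∅, G→{K}, H→{F, G, M}, K→{H, N}, L→{E, M}, M→∅, N→{M}, P→{E, H, L, P}; now {E, F, G, H, K, L, M, N, P}.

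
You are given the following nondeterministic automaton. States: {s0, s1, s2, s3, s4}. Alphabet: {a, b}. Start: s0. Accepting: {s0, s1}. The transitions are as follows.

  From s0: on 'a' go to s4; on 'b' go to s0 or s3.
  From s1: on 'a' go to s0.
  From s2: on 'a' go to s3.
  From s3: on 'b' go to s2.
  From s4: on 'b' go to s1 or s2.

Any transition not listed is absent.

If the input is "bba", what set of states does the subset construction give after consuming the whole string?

{s3, s4}

Start in {s0}.
Read 'b': s0→{s0, s3}; now {s0, s3}.
Read 'b': s0→{s0, s3}, s3→{s2}; now {s0, s2, s3}.
Read 'a': s0→{s4}, s2→{s3}, s3→∅; now {s3, s4}.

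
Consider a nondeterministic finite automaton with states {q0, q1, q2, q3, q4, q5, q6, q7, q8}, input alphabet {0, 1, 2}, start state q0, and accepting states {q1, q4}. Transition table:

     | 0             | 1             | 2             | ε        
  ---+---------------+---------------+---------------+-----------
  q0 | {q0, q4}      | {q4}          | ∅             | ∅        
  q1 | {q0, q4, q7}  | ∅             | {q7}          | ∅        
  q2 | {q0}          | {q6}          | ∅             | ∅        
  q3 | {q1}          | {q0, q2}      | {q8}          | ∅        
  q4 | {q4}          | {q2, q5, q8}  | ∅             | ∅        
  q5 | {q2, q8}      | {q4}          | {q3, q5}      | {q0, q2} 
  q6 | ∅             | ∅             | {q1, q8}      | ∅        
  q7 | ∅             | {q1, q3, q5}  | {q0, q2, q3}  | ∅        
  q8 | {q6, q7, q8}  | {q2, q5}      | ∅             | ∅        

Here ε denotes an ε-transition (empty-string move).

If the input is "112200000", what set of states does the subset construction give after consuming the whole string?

Start in {q0}.
Read '1': {q0} → {q4}.
Read '1': {q4} → {q0, q2, q5, q8}.
Read '2': {q0, q2, q5, q8} → {q0, q2, q3, q5}.
Read '2': {q0, q2, q3, q5} → {q0, q2, q3, q5, q8}.
Read '0': {q0, q2, q3, q5, q8} → {q0, q1, q2, q4, q6, q7, q8}.
Read '0': {q0, q1, q2, q4, q6, q7, q8} → {q0, q4, q6, q7, q8}.
Read '0': {q0, q4, q6, q7, q8} → {q0, q4, q6, q7, q8}.
Read '0': {q0, q4, q6, q7, q8} → {q0, q4, q6, q7, q8}.
Read '0': {q0, q4, q6, q7, q8} → {q0, q4, q6, q7, q8}.

{q0, q4, q6, q7, q8}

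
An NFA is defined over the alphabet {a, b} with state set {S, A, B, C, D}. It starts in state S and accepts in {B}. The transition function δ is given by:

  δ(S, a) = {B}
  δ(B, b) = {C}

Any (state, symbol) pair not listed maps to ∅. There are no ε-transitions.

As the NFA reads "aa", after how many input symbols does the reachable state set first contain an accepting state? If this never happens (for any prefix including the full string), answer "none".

1

Start in {S}.
Read 'a': {S} → {B}.
None of the earlier sets intersect F, but {B} does.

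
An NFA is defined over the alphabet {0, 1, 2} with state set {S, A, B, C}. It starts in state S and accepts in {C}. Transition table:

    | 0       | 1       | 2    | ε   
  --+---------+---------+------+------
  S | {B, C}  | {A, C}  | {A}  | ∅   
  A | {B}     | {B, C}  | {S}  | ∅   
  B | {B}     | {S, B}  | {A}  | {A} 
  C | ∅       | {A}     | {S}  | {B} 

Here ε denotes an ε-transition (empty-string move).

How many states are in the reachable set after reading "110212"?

Start in {S}.
Read '1': S→{A, C}; union {A, C}; ε-closure = {A, B, C}.
Read '1': A→{B, C}, B→{S, B}, C→{A}; now {S, A, B, C}.
Read '0': S→{B, C}, A→{B}, B→{B}, C→∅; union {B, C}; ε-closure = {A, B, C}.
Read '2': A→{S}, B→{A}, C→{S}; now {S, A}.
Read '1': S→{A, C}, A→{B, C}; now {A, B, C}.
Read '2': A→{S}, B→{A}, C→{S}; now {S, A}.
That set has 2 states.

2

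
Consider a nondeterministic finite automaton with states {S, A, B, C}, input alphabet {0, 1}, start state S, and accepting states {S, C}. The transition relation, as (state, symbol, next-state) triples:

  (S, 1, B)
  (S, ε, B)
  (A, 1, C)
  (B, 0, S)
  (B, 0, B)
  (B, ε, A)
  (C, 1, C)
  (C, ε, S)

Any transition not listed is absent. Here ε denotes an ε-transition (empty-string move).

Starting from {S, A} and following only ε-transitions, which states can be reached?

{S, A, B}

Begin with {S, A}.
ε-move S → B; add B.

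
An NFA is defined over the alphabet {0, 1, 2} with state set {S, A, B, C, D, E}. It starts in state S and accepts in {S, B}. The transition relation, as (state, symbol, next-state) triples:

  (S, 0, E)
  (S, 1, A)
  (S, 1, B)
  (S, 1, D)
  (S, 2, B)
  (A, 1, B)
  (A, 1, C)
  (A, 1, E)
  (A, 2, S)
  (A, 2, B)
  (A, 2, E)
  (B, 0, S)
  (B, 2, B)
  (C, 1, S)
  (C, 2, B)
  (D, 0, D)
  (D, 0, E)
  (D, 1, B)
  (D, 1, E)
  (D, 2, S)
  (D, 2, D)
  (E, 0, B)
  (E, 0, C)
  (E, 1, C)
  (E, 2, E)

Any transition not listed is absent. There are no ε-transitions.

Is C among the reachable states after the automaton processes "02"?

Start in {S}.
Read '0': {S} → {E}.
Read '2': {E} → {E}.
State C is not in {E}.

No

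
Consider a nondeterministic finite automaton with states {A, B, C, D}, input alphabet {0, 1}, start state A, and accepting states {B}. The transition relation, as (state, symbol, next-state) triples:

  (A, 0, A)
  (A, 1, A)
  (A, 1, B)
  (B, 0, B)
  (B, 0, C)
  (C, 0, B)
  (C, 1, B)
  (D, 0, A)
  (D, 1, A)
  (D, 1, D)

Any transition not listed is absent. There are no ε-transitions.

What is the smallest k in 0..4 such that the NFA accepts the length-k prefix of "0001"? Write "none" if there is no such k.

4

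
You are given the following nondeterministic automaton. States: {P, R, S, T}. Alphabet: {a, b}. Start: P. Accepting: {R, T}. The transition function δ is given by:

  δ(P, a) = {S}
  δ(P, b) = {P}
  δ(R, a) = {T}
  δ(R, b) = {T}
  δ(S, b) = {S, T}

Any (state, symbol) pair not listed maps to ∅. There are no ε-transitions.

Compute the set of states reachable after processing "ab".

{S, T}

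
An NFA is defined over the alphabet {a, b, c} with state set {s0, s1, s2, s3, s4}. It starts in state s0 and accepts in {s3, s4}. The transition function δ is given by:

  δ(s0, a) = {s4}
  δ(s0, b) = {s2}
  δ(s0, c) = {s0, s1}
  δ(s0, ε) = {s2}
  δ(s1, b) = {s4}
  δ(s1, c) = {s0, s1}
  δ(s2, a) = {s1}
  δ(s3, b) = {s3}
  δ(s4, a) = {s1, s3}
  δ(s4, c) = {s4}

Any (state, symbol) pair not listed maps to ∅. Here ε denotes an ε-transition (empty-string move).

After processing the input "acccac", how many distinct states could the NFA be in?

4

Start: ε-closure({s0}) = {s0, s2}.
Read 'a': s0→{s4}, s2→{s1}; now {s1, s4}.
Read 'c': s1→{s0, s1}, s4→{s4}; union {s0, s1, s4}; ε-closure = {s0, s1, s2, s4}.
Read 'c': s0→{s0, s1}, s1→{s0, s1}, s2→∅, s4→{s4}; union {s0, s1, s4}; ε-closure = {s0, s1, s2, s4}.
Read 'c': s0→{s0, s1}, s1→{s0, s1}, s2→∅, s4→{s4}; union {s0, s1, s4}; ε-closure = {s0, s1, s2, s4}.
Read 'a': s0→{s4}, s1→∅, s2→{s1}, s4→{s1, s3}; now {s1, s3, s4}.
Read 'c': s1→{s0, s1}, s3→∅, s4→{s4}; union {s0, s1, s4}; ε-closure = {s0, s1, s2, s4}.
That set has 4 states.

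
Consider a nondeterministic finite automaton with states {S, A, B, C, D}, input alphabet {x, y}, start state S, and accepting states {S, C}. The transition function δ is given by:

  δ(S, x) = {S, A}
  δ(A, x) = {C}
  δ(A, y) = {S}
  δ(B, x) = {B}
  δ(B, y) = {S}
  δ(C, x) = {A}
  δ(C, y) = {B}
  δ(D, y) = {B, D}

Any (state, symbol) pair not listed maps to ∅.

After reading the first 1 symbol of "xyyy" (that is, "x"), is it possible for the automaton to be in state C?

Start in {S}.
Read 'x': {S} → {S, A}.
State C is not in {S, A}.

No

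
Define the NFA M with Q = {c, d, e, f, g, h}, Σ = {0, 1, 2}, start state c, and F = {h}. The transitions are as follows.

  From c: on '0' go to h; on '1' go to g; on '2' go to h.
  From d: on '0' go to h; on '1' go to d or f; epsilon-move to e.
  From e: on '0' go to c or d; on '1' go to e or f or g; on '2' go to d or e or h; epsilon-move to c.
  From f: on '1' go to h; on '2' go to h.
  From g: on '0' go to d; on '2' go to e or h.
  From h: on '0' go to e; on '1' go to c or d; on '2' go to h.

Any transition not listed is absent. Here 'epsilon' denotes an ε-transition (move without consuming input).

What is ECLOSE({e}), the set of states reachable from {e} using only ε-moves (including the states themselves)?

{c, e}

Begin with {e}.
ε-move e → c; add c.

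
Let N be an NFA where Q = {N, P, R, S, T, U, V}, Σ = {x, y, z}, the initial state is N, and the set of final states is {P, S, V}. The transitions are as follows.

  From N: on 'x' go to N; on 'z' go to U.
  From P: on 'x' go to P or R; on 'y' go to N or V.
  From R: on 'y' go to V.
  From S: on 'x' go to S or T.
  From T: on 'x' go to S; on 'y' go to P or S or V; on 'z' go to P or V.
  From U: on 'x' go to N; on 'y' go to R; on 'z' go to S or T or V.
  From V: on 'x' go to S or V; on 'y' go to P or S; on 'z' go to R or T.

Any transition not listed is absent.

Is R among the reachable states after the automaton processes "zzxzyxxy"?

No

Start in {N}.
Read 'z': N→{U}; now {U}.
Read 'z': U→{S, T, V}; now {S, T, V}.
Read 'x': S→{S, T}, T→{S}, V→{S, V}; now {S, T, V}.
Read 'z': S→∅, T→{P, V}, V→{R, T}; now {P, R, T, V}.
Read 'y': P→{N, V}, R→{V}, T→{P, S, V}, V→{P, S}; now {N, P, S, V}.
Read 'x': N→{N}, P→{P, R}, S→{S, T}, V→{S, V}; now {N, P, R, S, T, V}.
Read 'x': N→{N}, P→{P, R}, R→∅, S→{S, T}, T→{S}, V→{S, V}; now {N, P, R, S, T, V}.
Read 'y': N→∅, P→{N, V}, R→{V}, S→∅, T→{P, S, V}, V→{P, S}; now {N, P, S, V}.
State R is not in {N, P, S, V}.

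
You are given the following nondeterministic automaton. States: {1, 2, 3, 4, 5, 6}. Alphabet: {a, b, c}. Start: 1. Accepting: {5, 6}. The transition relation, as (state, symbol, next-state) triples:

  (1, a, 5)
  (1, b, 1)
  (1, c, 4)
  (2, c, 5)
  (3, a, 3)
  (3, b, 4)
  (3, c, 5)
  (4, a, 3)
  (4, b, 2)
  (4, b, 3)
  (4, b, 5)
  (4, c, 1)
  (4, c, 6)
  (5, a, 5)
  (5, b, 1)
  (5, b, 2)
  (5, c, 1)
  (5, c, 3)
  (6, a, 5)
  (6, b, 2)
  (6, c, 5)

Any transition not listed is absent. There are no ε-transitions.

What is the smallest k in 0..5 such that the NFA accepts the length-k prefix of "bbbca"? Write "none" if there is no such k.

none

Start in {1}.
Read 'b': 1→{1}; now {1}.
Read 'b': 1→{1}; now {1}.
Read 'b': 1→{1}; now {1}.
Read 'c': 1→{4}; now {4}.
Read 'a': 4→{3}; now {3}.
No reachable set along the way intersects F.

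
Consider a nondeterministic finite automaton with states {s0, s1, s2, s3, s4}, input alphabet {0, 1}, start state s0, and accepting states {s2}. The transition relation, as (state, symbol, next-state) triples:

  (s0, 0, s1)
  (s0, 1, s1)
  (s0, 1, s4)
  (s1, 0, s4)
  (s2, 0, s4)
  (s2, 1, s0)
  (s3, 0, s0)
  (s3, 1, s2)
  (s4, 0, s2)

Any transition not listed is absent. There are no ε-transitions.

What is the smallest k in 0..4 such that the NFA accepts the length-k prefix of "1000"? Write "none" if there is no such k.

Start in {s0}.
Read '1': s0→{s1, s4}; now {s1, s4}.
Read '0': s1→{s4}, s4→{s2}; now {s2, s4}.
None of the earlier sets intersect F, but {s2, s4} does.

2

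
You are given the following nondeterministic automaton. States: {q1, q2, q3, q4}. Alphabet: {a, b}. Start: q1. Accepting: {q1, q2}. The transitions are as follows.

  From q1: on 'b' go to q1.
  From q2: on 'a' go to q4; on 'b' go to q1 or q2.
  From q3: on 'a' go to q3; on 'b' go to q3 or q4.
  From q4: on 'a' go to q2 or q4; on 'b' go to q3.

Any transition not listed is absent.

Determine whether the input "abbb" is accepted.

No

Start in {q1}.
Read 'a': q1→∅; now ∅.
The set is empty and remains empty for the remaining 3 symbols.
The final set ∅ contains no accepting state.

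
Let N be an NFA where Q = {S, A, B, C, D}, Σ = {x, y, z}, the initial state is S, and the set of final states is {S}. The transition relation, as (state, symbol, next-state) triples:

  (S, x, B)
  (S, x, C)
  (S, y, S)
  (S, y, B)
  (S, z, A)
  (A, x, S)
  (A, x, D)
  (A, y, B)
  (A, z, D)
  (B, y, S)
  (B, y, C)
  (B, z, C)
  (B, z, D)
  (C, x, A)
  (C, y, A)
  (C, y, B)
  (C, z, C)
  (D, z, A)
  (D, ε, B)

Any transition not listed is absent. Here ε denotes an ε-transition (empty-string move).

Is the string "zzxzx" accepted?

No

Start in {S}.
Read 'z': {S} → {A}.
Read 'z': {A} → {B, D}.
Read 'x': {B, D} → ∅.
The set is empty and remains empty for the remaining 2 symbols.
The final set ∅ contains no accepting state.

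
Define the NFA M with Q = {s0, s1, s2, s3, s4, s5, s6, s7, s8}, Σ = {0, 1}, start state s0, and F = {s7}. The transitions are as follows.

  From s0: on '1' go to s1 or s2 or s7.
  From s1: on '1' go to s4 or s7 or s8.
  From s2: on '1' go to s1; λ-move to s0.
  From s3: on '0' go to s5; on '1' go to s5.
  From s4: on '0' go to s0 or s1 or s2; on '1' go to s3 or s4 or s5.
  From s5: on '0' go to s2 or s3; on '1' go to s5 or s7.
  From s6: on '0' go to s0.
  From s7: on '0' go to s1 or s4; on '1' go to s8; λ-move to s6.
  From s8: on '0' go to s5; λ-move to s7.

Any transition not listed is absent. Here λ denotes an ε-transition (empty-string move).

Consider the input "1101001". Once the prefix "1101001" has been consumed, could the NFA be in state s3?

No

Start in {s0}.
Read '1': s0→{s1, s2, s7}; union {s1, s2, s7}; ε-closure = {s0, s1, s2, s6, s7}.
Read '1': s0→{s1, s2, s7}, s1→{s4, s7, s8}, s2→{s1}, s6→∅, s7→{s8}; union {s1, s2, s4, s7, s8}; ε-closure = {s0, s1, s2, s4, s6, s7, s8}.
Read '0': s0→∅, s1→∅, s2→∅, s4→{s0, s1, s2}, s6→{s0}, s7→{s1, s4}, s8→{s5}; now {s0, s1, s2, s4, s5}.
Read '1': s0→{s1, s2, s7}, s1→{s4, s7, s8}, s2→{s1}, s4→{s3, s4, s5}, s5→{s5, s7}; union {s1, s2, s3, s4, s5, s7, s8}; ε-closure = {s0, s1, s2, s3, s4, s5, s6, s7, s8}.
Read '0': s0→∅, s1→∅, s2→∅, s3→{s5}, s4→{s0, s1, s2}, s5→{s2, s3}, s6→{s0}, s7→{s1, s4}, s8→{s5}; now {s0, s1, s2, s3, s4, s5}.
Read '0': s0→∅, s1→∅, s2→∅, s3→{s5}, s4→{s0, s1, s2}, s5→{s2, s3}; now {s0, s1, s2, s3, s5}.
Read '1': s0→{s1, s2, s7}, s1→{s4, s7, s8}, s2→{s1}, s3→{s5}, s5→{s5, s7}; union {s1, s2, s4, s5, s7, s8}; ε-closure = {s0, s1, s2, s4, s5, s6, s7, s8}.
State s3 is not in {s0, s1, s2, s4, s5, s6, s7, s8}.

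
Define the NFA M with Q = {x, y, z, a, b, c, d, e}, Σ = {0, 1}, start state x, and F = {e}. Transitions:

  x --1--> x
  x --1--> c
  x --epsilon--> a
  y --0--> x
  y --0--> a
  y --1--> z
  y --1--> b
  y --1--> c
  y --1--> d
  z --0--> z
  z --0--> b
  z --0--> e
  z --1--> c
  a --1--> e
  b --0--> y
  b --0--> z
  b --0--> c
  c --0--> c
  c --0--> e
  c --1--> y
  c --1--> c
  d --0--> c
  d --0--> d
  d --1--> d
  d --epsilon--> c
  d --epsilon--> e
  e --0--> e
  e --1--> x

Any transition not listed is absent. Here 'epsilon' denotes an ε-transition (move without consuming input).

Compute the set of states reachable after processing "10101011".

{x, y, z, a, b, c, d, e}

Start: ε-closure({x}) = {x, a}.
Read '1': x→{x, c}, a→{e}; union {x, c, e}; ε-closure = {x, a, c, e}.
Read '0': x→∅, a→∅, c→{c, e}, e→{e}; now {c, e}.
Read '1': c→{y, c}, e→{x}; union {x, y, c}; ε-closure = {x, y, a, c}.
Read '0': x→∅, y→{x, a}, a→∅, c→{c, e}; now {x, a, c, e}.
Read '1': x→{x, c}, a→{e}, c→{y, c}, e→{x}; union {x, y, c, e}; ε-closure = {x, y, a, c, e}.
Read '0': x→∅, y→{x, a}, a→∅, c→{c, e}, e→{e}; now {x, a, c, e}.
Read '1': x→{x, c}, a→{e}, c→{y, c}, e→{x}; union {x, y, c, e}; ε-closure = {x, y, a, c, e}.
Read '1': x→{x, c}, y→{z, b, c, d}, a→{e}, c→{y, c}, e→{x}; union {x, y, z, b, c, d, e}; ε-closure = {x, y, z, a, b, c, d, e}.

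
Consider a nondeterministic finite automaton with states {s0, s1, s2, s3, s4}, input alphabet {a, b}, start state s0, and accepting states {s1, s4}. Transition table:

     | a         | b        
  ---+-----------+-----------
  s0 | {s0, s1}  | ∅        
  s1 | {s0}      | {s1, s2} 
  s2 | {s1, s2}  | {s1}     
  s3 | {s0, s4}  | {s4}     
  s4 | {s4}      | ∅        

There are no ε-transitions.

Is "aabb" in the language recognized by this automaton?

Yes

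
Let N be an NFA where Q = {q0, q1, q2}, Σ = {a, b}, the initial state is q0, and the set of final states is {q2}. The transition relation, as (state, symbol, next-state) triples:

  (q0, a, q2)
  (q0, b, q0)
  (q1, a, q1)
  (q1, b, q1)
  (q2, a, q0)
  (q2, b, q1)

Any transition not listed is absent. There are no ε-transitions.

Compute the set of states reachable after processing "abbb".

Start in {q0}.
Read 'a': q0→{q2}; now {q2}.
Read 'b': q2→{q1}; now {q1}.
Read 'b': q1→{q1}; now {q1}.
Read 'b': q1→{q1}; now {q1}.

{q1}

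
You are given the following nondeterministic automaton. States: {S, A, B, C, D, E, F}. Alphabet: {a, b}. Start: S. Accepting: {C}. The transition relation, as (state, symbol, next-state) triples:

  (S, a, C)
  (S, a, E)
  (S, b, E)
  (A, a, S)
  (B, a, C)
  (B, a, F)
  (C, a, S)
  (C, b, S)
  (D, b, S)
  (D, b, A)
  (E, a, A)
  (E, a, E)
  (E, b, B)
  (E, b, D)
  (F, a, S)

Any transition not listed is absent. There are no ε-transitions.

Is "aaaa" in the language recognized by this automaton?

Start in {S}.
Read 'a': {S} → {C, E}.
Read 'a': {C, E} → {S, A, E}.
Read 'a': {S, A, E} → {S, A, C, E}.
Read 'a': {S, A, C, E} → {S, A, C, E}.
The final set {S, A, C, E} contains the accepting state C.

Yes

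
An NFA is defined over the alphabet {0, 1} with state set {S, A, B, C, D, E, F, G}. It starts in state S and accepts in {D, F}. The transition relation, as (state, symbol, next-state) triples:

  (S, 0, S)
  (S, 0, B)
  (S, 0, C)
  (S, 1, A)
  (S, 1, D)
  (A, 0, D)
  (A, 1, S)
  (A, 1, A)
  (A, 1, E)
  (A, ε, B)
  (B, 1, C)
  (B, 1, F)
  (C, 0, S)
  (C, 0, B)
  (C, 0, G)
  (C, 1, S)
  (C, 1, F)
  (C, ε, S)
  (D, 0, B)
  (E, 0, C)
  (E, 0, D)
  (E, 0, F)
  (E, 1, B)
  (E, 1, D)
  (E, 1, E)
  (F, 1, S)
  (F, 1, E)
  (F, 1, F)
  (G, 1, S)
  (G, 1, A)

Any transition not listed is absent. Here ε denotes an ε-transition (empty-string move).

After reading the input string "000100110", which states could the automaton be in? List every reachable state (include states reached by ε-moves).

Start in {S}.
Read '0': {S} → {S, B, C}.
Read '0': {S, B, C} → {S, B, C, G}.
Read '0': {S, B, C, G} → {S, B, C, G}.
Read '1': {S, B, C, G} → {S, A, B, C, D, F}.
Read '0': {S, A, B, C, D, F} → {S, B, C, D, G}.
Read '0': {S, B, C, D, G} → {S, B, C, G}.
Read '1': {S, B, C, G} → {S, A, B, C, D, F}.
Read '1': {S, A, B, C, D, F} → {S, A, B, C, D, E, F}.
Read '0': {S, A, B, C, D, E, F} → {S, B, C, D, F, G}.

{S, B, C, D, F, G}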